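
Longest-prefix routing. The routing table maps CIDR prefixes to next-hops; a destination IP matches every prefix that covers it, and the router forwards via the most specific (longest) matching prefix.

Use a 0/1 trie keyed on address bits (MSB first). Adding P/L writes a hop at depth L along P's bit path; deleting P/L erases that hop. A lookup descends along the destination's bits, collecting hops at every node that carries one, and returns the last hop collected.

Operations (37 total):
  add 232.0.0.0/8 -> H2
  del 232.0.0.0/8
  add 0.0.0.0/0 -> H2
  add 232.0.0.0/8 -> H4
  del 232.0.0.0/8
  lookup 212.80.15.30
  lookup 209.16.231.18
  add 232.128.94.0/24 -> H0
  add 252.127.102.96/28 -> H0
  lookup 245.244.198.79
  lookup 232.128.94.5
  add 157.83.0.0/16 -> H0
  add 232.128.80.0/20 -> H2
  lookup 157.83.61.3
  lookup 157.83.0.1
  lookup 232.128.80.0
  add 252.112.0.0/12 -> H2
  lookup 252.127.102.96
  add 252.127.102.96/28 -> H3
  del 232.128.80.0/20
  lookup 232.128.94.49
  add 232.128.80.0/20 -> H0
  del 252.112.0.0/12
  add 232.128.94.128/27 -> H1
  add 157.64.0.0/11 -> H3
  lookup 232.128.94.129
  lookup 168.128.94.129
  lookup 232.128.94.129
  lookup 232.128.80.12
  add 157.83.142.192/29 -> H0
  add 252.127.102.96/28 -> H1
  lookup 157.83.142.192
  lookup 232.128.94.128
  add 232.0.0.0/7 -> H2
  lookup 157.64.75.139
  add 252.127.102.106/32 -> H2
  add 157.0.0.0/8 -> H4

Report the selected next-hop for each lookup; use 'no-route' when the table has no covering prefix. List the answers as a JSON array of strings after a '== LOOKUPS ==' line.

Process each operation:
  + 232.0.0.0/8 (H2) depth=8
  del 232.0.0.0/8 (clear depth 8)
  + 0.0.0.0/0 (H2) depth=0
  + 232.0.0.0/8 (H4) depth=8
  del 232.0.0.0/8 (clear depth 8)
  ? 212.80.15.30  path d0:H2→d1:-→d2:-  best=H2
  ? 209.16.231.18  path d0:H2→d1:-→d2:-  best=H2
  + 232.128.94.0/24 (H0) depth=24
  + 252.127.102.96/28 (H0) depth=28
  ? 245.244.198.79  path d0:H2→d1:-→d2:-→d3:-→d4:-  best=H2
  ? 232.128.94.5  path d0:H2→d1:-→d2:-→d3:-→d4:-→d5:-→d6:-→d7:-→d8:-→d9:-→d10:-→d11:-→d12:-→d13:-→d14:-→d15:-→d16:-→d17:-→d18:-→d19:-→d20:-→d21:-→d22:-→d23:-→d24:H0  best=H0
  + 157.83.0.0/16 (H0) depth=16
  + 232.128.80.0/20 (H2) depth=20
  ? 157.83.61.3  path d0:H2→d1:-→d2:-→d3:-→d4:-→d5:-→d6:-→d7:-→d8:-→d9:-→d10:-→d11:-→d12:-→d13:-→d14:-→d15:-→d16:H0  best=H0
  ? 157.83.0.1  path d0:H2→d1:-→d2:-→d3:-→d4:-→d5:-→d6:-→d7:-→d8:-→d9:-→d10:-→d11:-→d12:-→d13:-→d14:-→d15:-→d16:H0  best=H0
  ? 232.128.80.0  path d0:H2→d1:-→d2:-→d3:-→d4:-→d5:-→d6:-→d7:-→d8:-→d9:-→d10:-→d11:-→d12:-→d13:-→d14:-→d15:-→d16:-→d17:-→d18:-→d19:-→d20:H2  best=H2
  + 252.112.0.0/12 (H2) depth=12
  ? 252.127.102.96  path d0:H2→d1:-→d2:-→d3:-→d4:-→d5:-→d6:-→d7:-→d8:-→d9:-→d10:-→d11:-→d12:H2→d13:-→d14:-→d15:-→d16:-→d17:-→d18:-→d19:-→d20:-→d21:-→d22:-→d23:-→d24:-→d25:-→d26:-→d27:-→d28:H0  best=H0
  + 252.127.102.96/28 (H3) depth=28
  del 232.128.80.0/20 (clear depth 20)
  ? 232.128.94.49  path d0:H2→d1:-→d2:-→d3:-→d4:-→d5:-→d6:-→d7:-→d8:-→d9:-→d10:-→d11:-→d12:-→d13:-→d14:-→d15:-→d16:-→d17:-→d18:-→d19:-→d20:-→d21:-→d22:-→d23:-→d24:H0  best=H0
  + 232.128.80.0/20 (H0) depth=20
  del 252.112.0.0/12 (clear depth 12)
  + 232.128.94.128/27 (H1) depth=27
  + 157.64.0.0/11 (H3) depth=11
  ? 232.128.94.129  path d0:H2→d1:-→d2:-→d3:-→d4:-→d5:-→d6:-→d7:-→d8:-→d9:-→d10:-→d11:-→d12:-→d13:-→d14:-→d15:-→d16:-→d17:-→d18:-→d19:-→d20:H0→d21:-→d22:-→d23:-→d24:H0→d25:-→d26:-→d27:H1  best=H1
  ? 168.128.94.129  path d0:H2→d1:-→d2:-  best=H2
  ? 232.128.94.129  path d0:H2→d1:-→d2:-→d3:-→d4:-→d5:-→d6:-→d7:-→d8:-→d9:-→d10:-→d11:-→d12:-→d13:-→d14:-→d15:-→d16:-→d17:-→d18:-→d19:-→d20:H0→d21:-→d22:-→d23:-→d24:H0→d25:-→d26:-→d27:H1  best=H1
  ? 232.128.80.12  path d0:H2→d1:-→d2:-→d3:-→d4:-→d5:-→d6:-→d7:-→d8:-→d9:-→d10:-→d11:-→d12:-→d13:-→d14:-→d15:-→d16:-→d17:-→d18:-→d19:-→d20:H0  best=H0
  + 157.83.142.192/29 (H0) depth=29
  + 252.127.102.96/28 (H1) depth=28
  ? 157.83.142.192  path d0:H2→d1:-→d2:-→d3:-→d4:-→d5:-→d6:-→d7:-→d8:-→d9:-→d10:-→d11:H3→d12:-→d13:-→d14:-→d15:-→d16:H0→d17:-→d18:-→d19:-→d20:-→d21:-→d22:-→d23:-→d24:-→d25:-→d26:-→d27:-→d28:-→d29:H0  best=H0
  ? 232.128.94.128  path d0:H2→d1:-→d2:-→d3:-→d4:-→d5:-→d6:-→d7:-→d8:-→d9:-→d10:-→d11:-→d12:-→d13:-→d14:-→d15:-→d16:-→d17:-→d18:-→d19:-→d20:H0→d21:-→d22:-→d23:-→d24:H0→d25:-→d26:-→d27:H1  best=H1
  + 232.0.0.0/7 (H2) depth=7
  ? 157.64.75.139  path d0:H2→d1:-→d2:-→d3:-→d4:-→d5:-→d6:-→d7:-→d8:-→d9:-→d10:-→d11:H3  best=H3
  + 252.127.102.106/32 (H2) depth=32
  + 157.0.0.0/8 (H4) depth=8

== LOOKUPS ==
["H2","H2","H2","H0","H0","H0","H2","H0","H0","H1","H2","H1","H0","H0","H1","H3"]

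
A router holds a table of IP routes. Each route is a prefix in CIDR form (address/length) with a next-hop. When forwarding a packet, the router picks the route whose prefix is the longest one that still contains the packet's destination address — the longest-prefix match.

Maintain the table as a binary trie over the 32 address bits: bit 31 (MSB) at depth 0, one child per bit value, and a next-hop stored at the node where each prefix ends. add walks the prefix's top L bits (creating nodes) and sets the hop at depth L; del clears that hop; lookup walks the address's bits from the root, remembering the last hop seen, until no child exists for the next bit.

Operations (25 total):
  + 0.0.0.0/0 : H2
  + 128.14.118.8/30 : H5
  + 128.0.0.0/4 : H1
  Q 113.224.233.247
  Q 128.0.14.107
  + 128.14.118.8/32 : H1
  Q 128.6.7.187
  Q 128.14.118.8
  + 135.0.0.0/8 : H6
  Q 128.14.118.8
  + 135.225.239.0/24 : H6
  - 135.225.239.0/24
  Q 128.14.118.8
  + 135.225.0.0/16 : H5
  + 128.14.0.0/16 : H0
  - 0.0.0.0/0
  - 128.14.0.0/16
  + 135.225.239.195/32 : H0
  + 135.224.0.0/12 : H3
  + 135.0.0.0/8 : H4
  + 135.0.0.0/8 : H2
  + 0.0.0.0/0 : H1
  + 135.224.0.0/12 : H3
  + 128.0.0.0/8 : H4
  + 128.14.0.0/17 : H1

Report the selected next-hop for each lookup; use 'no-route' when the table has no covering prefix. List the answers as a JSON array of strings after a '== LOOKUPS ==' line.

Process each operation:
  add 0.0.0.0/0 -> H2 at depth 0
  add 128.14.118.8/30 -> H5 at depth 30
  add 128.0.0.0/4 -> H1 at depth 4
  Q 113.224.233.247: descend ε ; hops seen [H2] ; pick H2
  Q 128.0.14.107: descend 100000000000 ; hops seen [H2,H1] ; pick H1
  add 128.14.118.8/32 -> H1 at depth 32
  Q 128.6.7.187: descend 100000000000 ; hops seen [H2,H1] ; pick H1
  Q 128.14.118.8: descend 10000000000011100111011000001000 ; hops seen [H2,H1,H5,H1] ; pick H1
  add 135.0.0.0/8 -> H6 at depth 8
  Q 128.14.118.8: descend 10000000000011100111011000001000 ; hops seen [H2,H1,H5,H1] ; pick H1
  add 135.225.239.0/24 -> H6 at depth 24
  del 135.225.239.0/24 (clear depth 24)
  Q 128.14.118.8: descend 10000000000011100111011000001000 ; hops seen [H2,H1,H5,H1] ; pick H1
  add 135.225.0.0/16 -> H5 at depth 16
  add 128.14.0.0/16 -> H0 at depth 16
  del 0.0.0.0/0 (clear depth 0)
  del 128.14.0.0/16 (clear depth 16)
  add 135.225.239.195/32 -> H0 at depth 32
  add 135.224.0.0/12 -> H3 at depth 12
  add 135.0.0.0/8 -> H4 at depth 8
  add 135.0.0.0/8 -> H2 at depth 8
  add 0.0.0.0/0 -> H1 at depth 0
  add 135.224.0.0/12 -> H3 at depth 12
  add 128.0.0.0/8 -> H4 at depth 8
  add 128.14.0.0/17 -> H1 at depth 17

== LOOKUPS ==
["H2","H1","H1","H1","H1","H1"]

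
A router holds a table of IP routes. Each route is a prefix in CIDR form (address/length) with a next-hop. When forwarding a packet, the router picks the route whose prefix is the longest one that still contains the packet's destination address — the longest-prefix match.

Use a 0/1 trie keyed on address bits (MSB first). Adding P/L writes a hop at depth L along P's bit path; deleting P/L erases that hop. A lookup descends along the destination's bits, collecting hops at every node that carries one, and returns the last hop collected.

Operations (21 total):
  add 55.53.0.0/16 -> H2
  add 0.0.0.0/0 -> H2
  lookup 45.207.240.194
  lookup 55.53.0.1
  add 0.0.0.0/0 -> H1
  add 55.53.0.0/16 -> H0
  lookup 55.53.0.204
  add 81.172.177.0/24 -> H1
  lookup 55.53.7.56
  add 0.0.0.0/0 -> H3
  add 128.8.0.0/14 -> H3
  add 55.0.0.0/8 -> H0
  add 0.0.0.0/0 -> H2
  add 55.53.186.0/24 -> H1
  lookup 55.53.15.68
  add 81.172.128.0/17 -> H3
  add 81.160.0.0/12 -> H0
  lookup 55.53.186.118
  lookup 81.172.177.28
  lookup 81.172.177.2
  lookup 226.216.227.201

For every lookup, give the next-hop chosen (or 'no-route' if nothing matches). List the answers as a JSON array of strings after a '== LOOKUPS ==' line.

Apply in order:
  + 55.53.0.0/16 (H2) depth=16
  + 0.0.0.0/0 (H2) depth=0
  ? 45.207.240.194  path d0:H2→d1:-→d2:-→d3:-  best=H2
  ? 55.53.0.1  path d0:H2→d1:-→d2:-→d3:-→d4:-→d5:-→d6:-→d7:-→d8:-→d9:-→d10:-→d11:-→d12:-→d13:-→d14:-→d15:-→d16:H2  best=H2
  + 0.0.0.0/0 (H1) depth=0
  + 55.53.0.0/16 (H0) depth=16
  ? 55.53.0.204  path d0:H1→d1:-→d2:-→d3:-→d4:-→d5:-→d6:-→d7:-→d8:-→d9:-→d10:-→d11:-→d12:-→d13:-→d14:-→d15:-→d16:H0  best=H0
  + 81.172.177.0/24 (H1) depth=24
  ? 55.53.7.56  path d0:H1→d1:-→d2:-→d3:-→d4:-→d5:-→d6:-→d7:-→d8:-→d9:-→d10:-→d11:-→d12:-→d13:-→d14:-→d15:-→d16:H0  best=H0
  + 0.0.0.0/0 (H3) depth=0
  + 128.8.0.0/14 (H3) depth=14
  + 55.0.0.0/8 (H0) depth=8
  + 0.0.0.0/0 (H2) depth=0
  + 55.53.186.0/24 (H1) depth=24
  ? 55.53.15.68  path d0:H2→d1:-→d2:-→d3:-→d4:-→d5:-→d6:-→d7:-→d8:H0→d9:-→d10:-→d11:-→d12:-→d13:-→d14:-→d15:-→d16:H0  best=H0
  + 81.172.128.0/17 (H3) depth=17
  + 81.160.0.0/12 (H0) depth=12
  ? 55.53.186.118  path d0:H2→d1:-→d2:-→d3:-→d4:-→d5:-→d6:-→d7:-→d8:H0→d9:-→d10:-→d11:-→d12:-→d13:-→d14:-→d15:-→d16:H0→d17:-→d18:-→d19:-→d20:-→d21:-→d22:-→d23:-→d24:H1  best=H1
  ? 81.172.177.28  path d0:H2→d1:-→d2:-→d3:-→d4:-→d5:-→d6:-→d7:-→d8:-→d9:-→d10:-→d11:-→d12:H0→d13:-→d14:-→d15:-→d16:-→d17:H3→d18:-→d19:-→d20:-→d21:-→d22:-→d23:-→d24:H1  best=H1
  ? 81.172.177.2  path d0:H2→d1:-→d2:-→d3:-→d4:-→d5:-→d6:-→d7:-→d8:-→d9:-→d10:-→d11:-→d12:H0→d13:-→d14:-→d15:-→d16:-→d17:H3→d18:-→d19:-→d20:-→d21:-→d22:-→d23:-→d24:H1  best=H1
  ? 226.216.227.201  path d0:H2→d1:-  best=H2

== LOOKUPS ==
["H2","H2","H0","H0","H0","H1","H1","H1","H2"]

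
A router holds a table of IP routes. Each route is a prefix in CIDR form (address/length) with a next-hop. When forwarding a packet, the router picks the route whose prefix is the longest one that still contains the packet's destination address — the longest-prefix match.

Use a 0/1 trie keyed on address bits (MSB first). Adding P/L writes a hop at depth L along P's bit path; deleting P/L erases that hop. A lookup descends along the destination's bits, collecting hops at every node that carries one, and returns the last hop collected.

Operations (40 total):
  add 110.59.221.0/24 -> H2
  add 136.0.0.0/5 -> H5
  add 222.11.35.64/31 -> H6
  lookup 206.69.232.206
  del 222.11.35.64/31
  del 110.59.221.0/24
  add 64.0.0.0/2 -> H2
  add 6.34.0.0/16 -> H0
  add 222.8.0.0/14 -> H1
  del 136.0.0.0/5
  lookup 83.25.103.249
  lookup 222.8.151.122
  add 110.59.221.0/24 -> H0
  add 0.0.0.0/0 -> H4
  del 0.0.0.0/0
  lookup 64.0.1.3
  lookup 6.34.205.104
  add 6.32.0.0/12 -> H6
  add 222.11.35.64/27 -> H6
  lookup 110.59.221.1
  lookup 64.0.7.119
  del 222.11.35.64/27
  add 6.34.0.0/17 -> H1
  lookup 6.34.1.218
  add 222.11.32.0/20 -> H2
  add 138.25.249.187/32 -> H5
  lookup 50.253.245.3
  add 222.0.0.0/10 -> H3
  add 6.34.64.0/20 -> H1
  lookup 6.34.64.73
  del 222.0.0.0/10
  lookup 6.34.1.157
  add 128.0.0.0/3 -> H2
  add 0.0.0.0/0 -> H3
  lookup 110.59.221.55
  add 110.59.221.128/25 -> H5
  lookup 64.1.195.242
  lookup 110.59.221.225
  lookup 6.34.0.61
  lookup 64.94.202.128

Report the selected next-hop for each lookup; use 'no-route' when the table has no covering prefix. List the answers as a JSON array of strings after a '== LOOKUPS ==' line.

Trace:
  add 110.59.221.0/24 -> H2 at depth 24
  add 136.0.0.0/5 -> H5 at depth 5
  add 222.11.35.64/31 -> H6 at depth 31
  ? 206.69.232.206  path d0:-→d1:-→d2:-→d3:-  best=no-route
  - 222.11.35.64/31 clear@31
  - 110.59.221.0/24 clear@24
  add 64.0.0.0/2 -> H2 at depth 2
  add 6.34.0.0/16 -> H0 at depth 16
  add 222.8.0.0/14 -> H1 at depth 14
  - 136.0.0.0/5 clear@5
  ? 83.25.103.249  path d0:-→d1:-→d2:H2  best=H2
  ? 222.8.151.122  path d0:-→d1:-→d2:-→d3:-→d4:-→d5:-→d6:-→d7:-→d8:-→d9:-→d10:-→d11:-→d12:-→d13:-→d14:H1  best=H1
  add 110.59.221.0/24 -> H0 at depth 24
  add 0.0.0.0/0 -> H4 at depth 0
  - 0.0.0.0/0 clear@0
  ? 64.0.1.3  path d0:-→d1:-→d2:H2  best=H2
  ? 6.34.205.104  path d0:-→d1:-→d2:-→d3:-→d4:-→d5:-→d6:-→d7:-→d8:-→d9:-→d10:-→d11:-→d12:-→d13:-→d14:-→d15:-→d16:H0  best=H0
  add 6.32.0.0/12 -> H6 at depth 12
  add 222.11.35.64/27 -> H6 at depth 27
  ? 110.59.221.1  path d0:-→d1:-→d2:H2→d3:-→d4:-→d5:-→d6:-→d7:-→d8:-→d9:-→d10:-→d11:-→d12:-→d13:-→d14:-→d15:-→d16:-→d17:-→d18:-→d19:-→d20:-→d21:-→d22:-→d23:-→d24:H0  best=H0
  ? 64.0.7.119  path d0:-→d1:-→d2:H2  best=H2
  - 222.11.35.64/27 clear@27
  add 6.34.0.0/17 -> H1 at depth 17
  ? 6.34.1.218  path d0:-→d1:-→d2:-→d3:-→d4:-→d5:-→d6:-→d7:-→d8:-→d9:-→d10:-→d11:-→d12:H6→d13:-→d14:-→d15:-→d16:H0→d17:H1  best=H1
  add 222.11.32.0/20 -> H2 at depth 20
  add 138.25.249.187/32 -> H5 at depth 32
  ? 50.253.245.3  path d0:-→d1:-→d2:-  best=no-route
  add 222.0.0.0/10 -> H3 at depth 10
  add 6.34.64.0/20 -> H1 at depth 20
  ? 6.34.64.73  path d0:-→d1:-→d2:-→d3:-→d4:-→d5:-→d6:-→d7:-→d8:-→d9:-→d10:-→d11:-→d12:H6→d13:-→d14:-→d15:-→d16:H0→d17:H1→d18:-→d19:-→d20:H1  best=H1
  - 222.0.0.0/10 clear@10
  ? 6.34.1.157  path d0:-→d1:-→d2:-→d3:-→d4:-→d5:-→d6:-→d7:-→d8:-→d9:-→d10:-→d11:-→d12:H6→d13:-→d14:-→d15:-→d16:H0→d17:H1  best=H1
  add 128.0.0.0/3 -> H2 at depth 3
  add 0.0.0.0/0 -> H3 at depth 0
  ? 110.59.221.55  path d0:H3→d1:-→d2:H2→d3:-→d4:-→d5:-→d6:-→d7:-→d8:-→d9:-→d10:-→d11:-→d12:-→d13:-→d14:-→d15:-→d16:-→d17:-→d18:-→d19:-→d20:-→d21:-→d22:-→d23:-→d24:H0  best=H0
  add 110.59.221.128/25 -> H5 at depth 25
  ? 64.1.195.242  path d0:H3→d1:-→d2:H2  best=H2
  ? 110.59.221.225  path d0:H3→d1:-→d2:H2→d3:-→d4:-→d5:-→d6:-→d7:-→d8:-→d9:-→d10:-→d11:-→d12:-→d13:-→d14:-→d15:-→d16:-→d17:-→d18:-→d19:-→d20:-→d21:-→d22:-→d23:-→d24:H0→d25:H5  best=H5
  ? 6.34.0.61  path d0:H3→d1:-→d2:-→d3:-→d4:-→d5:-→d6:-→d7:-→d8:-→d9:-→d10:-→d11:-→d12:H6→d13:-→d14:-→d15:-→d16:H0→d17:H1  best=H1
  ? 64.94.202.128  path d0:H3→d1:-→d2:H2  best=H2

== LOOKUPS ==
["no-route","H2","H1","H2","H0","H0","H2","H1","no-route","H1","H1","H0","H2","H5","H1","H2"]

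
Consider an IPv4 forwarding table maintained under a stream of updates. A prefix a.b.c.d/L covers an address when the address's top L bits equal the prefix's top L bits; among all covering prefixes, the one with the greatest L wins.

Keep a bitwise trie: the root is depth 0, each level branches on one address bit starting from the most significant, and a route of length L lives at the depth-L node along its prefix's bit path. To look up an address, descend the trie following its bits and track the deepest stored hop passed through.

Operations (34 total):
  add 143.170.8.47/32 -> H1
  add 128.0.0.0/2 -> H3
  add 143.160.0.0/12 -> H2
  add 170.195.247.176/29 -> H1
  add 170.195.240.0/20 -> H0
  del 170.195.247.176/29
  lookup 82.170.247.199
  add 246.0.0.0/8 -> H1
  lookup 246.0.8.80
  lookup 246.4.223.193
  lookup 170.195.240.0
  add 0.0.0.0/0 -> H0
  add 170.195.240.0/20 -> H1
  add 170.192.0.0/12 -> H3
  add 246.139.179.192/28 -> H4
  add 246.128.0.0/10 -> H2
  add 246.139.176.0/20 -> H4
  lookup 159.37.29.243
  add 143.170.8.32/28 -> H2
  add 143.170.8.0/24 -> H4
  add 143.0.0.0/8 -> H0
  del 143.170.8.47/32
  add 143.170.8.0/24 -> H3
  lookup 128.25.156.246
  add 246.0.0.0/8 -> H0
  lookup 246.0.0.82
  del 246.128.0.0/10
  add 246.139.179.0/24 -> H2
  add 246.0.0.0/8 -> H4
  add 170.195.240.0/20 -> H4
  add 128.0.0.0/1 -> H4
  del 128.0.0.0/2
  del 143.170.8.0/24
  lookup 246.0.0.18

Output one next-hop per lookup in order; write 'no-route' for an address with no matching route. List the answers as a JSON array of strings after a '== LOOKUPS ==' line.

Process each operation:
  add 143.170.8.47/32 -> H1 at depth 32
  add 128.0.0.0/2 -> H3 at depth 2
  add 143.160.0.0/12 -> H2 at depth 12
  add 170.195.247.176/29 -> H1 at depth 29
  add 170.195.240.0/20 -> H0 at depth 20
  del 170.195.247.176/29 (clear depth 29)
  Q 82.170.247.199: descend ε ; hops seen [∅] ; pick no-route
  add 246.0.0.0/8 -> H1 at depth 8
  Q 246.0.8.80: descend 11110110 ; hops seen [H1] ; pick H1
  Q 246.4.223.193: descend 11110110 ; hops seen [H1] ; pick H1
  Q 170.195.240.0: descend 101010101100001111110 ; hops seen [H3,H0] ; pick H0
  add 0.0.0.0/0 -> H0 at depth 0
  add 170.195.240.0/20 -> H1 at depth 20
  add 170.192.0.0/12 -> H3 at depth 12
  add 246.139.179.192/28 -> H4 at depth 28
  add 246.128.0.0/10 -> H2 at depth 10
  add 246.139.176.0/20 -> H4 at depth 20
  Q 159.37.29.243: descend 100 ; hops seen [H0,H3] ; pick H3
  add 143.170.8.32/28 -> H2 at depth 28
  add 143.170.8.0/24 -> H4 at depth 24
  add 143.0.0.0/8 -> H0 at depth 8
  del 143.170.8.47/32 (clear depth 32)
  add 143.170.8.0/24 -> H3 at depth 24
  Q 128.25.156.246: descend 1000 ; hops seen [H0,H3] ; pick H3
  add 246.0.0.0/8 -> H0 at depth 8
  Q 246.0.0.82: descend 11110110 ; hops seen [H0,H0] ; pick H0
  del 246.128.0.0/10 (clear depth 10)
  add 246.139.179.0/24 -> H2 at depth 24
  add 246.0.0.0/8 -> H4 at depth 8
  add 170.195.240.0/20 -> H4 at depth 20
  add 128.0.0.0/1 -> H4 at depth 1
  del 128.0.0.0/2 (clear depth 2)
  del 143.170.8.0/24 (clear depth 24)
  Q 246.0.0.18: descend 11110110 ; hops seen [H0,H4,H4] ; pick H4

== LOOKUPS ==
["no-route","H1","H1","H0","H3","H3","H0","H4"]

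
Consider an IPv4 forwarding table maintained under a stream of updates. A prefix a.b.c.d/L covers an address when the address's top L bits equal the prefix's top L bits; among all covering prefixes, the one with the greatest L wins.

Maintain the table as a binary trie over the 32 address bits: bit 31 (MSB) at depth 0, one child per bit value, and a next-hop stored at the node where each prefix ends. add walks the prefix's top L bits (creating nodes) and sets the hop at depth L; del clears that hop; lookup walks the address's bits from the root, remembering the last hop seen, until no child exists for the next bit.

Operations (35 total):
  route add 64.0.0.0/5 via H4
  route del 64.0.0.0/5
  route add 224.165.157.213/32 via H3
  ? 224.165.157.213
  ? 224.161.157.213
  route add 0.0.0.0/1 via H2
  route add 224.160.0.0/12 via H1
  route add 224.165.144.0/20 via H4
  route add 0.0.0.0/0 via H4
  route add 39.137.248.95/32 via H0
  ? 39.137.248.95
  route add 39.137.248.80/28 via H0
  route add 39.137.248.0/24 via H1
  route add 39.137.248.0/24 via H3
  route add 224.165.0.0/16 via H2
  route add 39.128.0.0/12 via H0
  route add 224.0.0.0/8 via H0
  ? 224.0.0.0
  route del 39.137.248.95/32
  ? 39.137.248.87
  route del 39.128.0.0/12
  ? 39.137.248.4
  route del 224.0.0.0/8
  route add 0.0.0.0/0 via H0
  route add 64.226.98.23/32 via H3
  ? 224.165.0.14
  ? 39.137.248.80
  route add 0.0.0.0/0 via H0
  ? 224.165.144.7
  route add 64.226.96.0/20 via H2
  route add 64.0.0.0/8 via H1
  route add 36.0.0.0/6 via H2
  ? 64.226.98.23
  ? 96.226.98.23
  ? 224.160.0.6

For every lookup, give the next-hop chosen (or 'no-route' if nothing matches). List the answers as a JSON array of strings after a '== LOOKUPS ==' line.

Apply in order:
  add 64.0.0.0/5 -> H4 at depth 5
  - 64.0.0.0/5 clear@5
  add 224.165.157.213/32 -> H3 at depth 32
  lookup 224.165.157.213: bits 11100000101001011001110111010101 walk d0:-→d1:-→d2:-→d3:-→d4:-→d5:-→d6:-→d7:-→d8:-→d9:-→d10:-→d11:-→d12:-→d13:-→d14:-→d15:-→d16:-→d17:-→d18:-→d19:-→d20:-→d21:-→d22:-→d23:-→d24:-→d25:-→d26:-→d27:-→d28:-→d29:-→d30:-→d31:-→d32:H3 -> H3
  lookup 224.161.157.213: bits 1110000010100 walk d0:-→d1:-→d2:-→d3:-→d4:-→d5:-→d6:-→d7:-→d8:-→d9:-→d10:-→d11:-→d12:-→d13:- -> no-route
  add 0.0.0.0/1 -> H2 at depth 1
  add 224.160.0.0/12 -> H1 at depth 12
  add 224.165.144.0/20 -> H4 at depth 20
  add 0.0.0.0/0 -> H4 at depth 0
  add 39.137.248.95/32 -> H0 at depth 32
  lookup 39.137.248.95: bits 00100111100010011111100001011111 walk d0:H4→d1:H2→d2:-→d3:-→d4:-→d5:-→d6:-→d7:-→d8:-→d9:-→d10:-→d11:-→d12:-→d13:-→d14:-→d15:-→d16:-→d17:-→d18:-→d19:-→d20:-→d21:-→d22:-→d23:-→d24:-→d25:-→d26:-→d27:-→d28:-→d29:-→d30:-→d31:-→d32:H0 -> H0
  add 39.137.248.80/28 -> H0 at depth 28
  add 39.137.248.0/24 -> H1 at depth 24
  add 39.137.248.0/24 -> H3 at depth 24
  add 224.165.0.0/16 -> H2 at depth 16
  add 39.128.0.0/12 -> H0 at depth 12
  add 224.0.0.0/8 -> H0 at depth 8
  lookup 224.0.0.0: bits 11100000 walk d0:H4→d1:-→d2:-→d3:-→d4:-→d5:-→d6:-→d7:-→d8:H0 -> H0
  - 39.137.248.95/32 clear@32
  lookup 39.137.248.87: bits 0010011110001001111110000101 walk d0:H4→d1:H2→d2:-→d3:-→d4:-→d5:-→d6:-→d7:-→d8:-→d9:-→d10:-→d11:-→d12:H0→d13:-→d14:-→d15:-→d16:-→d17:-→d18:-→d19:-→d20:-→d21:-→d22:-→d23:-→d24:H3→d25:-→d26:-→d27:-→d28:H0 -> H0
  - 39.128.0.0/12 clear@12
  lookup 39.137.248.4: bits 0010011110001001111110000 walk d0:H4→d1:H2→d2:-→d3:-→d4:-→d5:-→d6:-→d7:-→d8:-→d9:-→d10:-→d11:-→d12:-→d13:-→d14:-→d15:-→d16:-→d17:-→d18:-→d19:-→d20:-→d21:-→d22:-→d23:-→d24:H3→d25:- -> H3
  - 224.0.0.0/8 clear@8
  add 0.0.0.0/0 -> H0 at depth 0
  add 64.226.98.23/32 -> H3 at depth 32
  lookup 224.165.0.14: bits 1110000010100101 walk d0:H0→d1:-→d2:-→d3:-→d4:-→d5:-→d6:-→d7:-→d8:-→d9:-→d10:-→d11:-→d12:H1→d13:-→d14:-→d15:-→d16:H2 -> H2
  lookup 39.137.248.80: bits 0010011110001001111110000101 walk d0:H0→d1:H2→d2:-→d3:-→d4:-→d5:-→d6:-→d7:-→d8:-→d9:-→d10:-→d11:-→d12:-→d13:-→d14:-→d15:-→d16:-→d17:-→d18:-→d19:-→d20:-→d21:-→d22:-→d23:-→d24:H3→d25:-→d26:-→d27:-→d28:H0 -> H0
  add 0.0.0.0/0 -> H0 at depth 0
  lookup 224.165.144.7: bits 11100000101001011001 walk d0:H0→d1:-→d2:-→d3:-→d4:-→d5:-→d6:-→d7:-→d8:-→d9:-→d10:-→d11:-→d12:H1→d13:-→d14:-→d15:-→d16:H2→d17:-→d18:-→d19:-→d20:H4 -> H4
  add 64.226.96.0/20 -> H2 at depth 20
  add 64.0.0.0/8 -> H1 at depth 8
  add 36.0.0.0/6 -> H2 at depth 6
  lookup 64.226.98.23: bits 01000000111000100110001000010111 walk d0:H0→d1:H2→d2:-→d3:-→d4:-→d5:-→d6:-→d7:-→d8:H1→d9:-→d10:-→d11:-→d12:-→d13:-→d14:-→d15:-→d16:-→d17:-→d18:-→d19:-→d20:H2→d21:-→d22:-→d23:-→d24:-→d25:-→d26:-→d27:-→d28:-→d29:-→d30:-→d31:-→d32:H3 -> H3
  lookup 96.226.98.23: bits 01 walk d0:H0→d1:H2→d2:- -> H2
  lookup 224.160.0.6: bits 1110000010100 walk d0:H0→d1:-→d2:-→d3:-→d4:-→d5:-→d6:-→d7:-→d8:-→d9:-→d10:-→d11:-→d12:H1→d13:- -> H1

== LOOKUPS ==
["H3","no-route","H0","H0","H0","H3","H2","H0","H4","H3","H2","H1"]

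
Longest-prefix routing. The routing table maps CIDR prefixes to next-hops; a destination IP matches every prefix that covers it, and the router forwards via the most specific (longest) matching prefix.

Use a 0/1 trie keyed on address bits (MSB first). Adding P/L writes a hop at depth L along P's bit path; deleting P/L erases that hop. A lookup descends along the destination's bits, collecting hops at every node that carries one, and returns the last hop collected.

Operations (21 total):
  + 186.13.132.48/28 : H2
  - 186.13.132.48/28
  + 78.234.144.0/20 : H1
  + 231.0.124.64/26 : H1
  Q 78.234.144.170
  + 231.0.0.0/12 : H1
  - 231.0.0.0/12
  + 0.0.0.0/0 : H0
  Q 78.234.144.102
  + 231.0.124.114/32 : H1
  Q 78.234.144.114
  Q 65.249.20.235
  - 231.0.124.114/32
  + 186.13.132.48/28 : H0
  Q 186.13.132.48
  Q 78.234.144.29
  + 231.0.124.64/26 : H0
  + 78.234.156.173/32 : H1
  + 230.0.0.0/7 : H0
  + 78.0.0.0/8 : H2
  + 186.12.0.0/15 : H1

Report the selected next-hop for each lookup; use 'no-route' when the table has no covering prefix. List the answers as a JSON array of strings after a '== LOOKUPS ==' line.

Apply in order:
  add 186.13.132.48/28 -> H2 at depth 28
  del 186.13.132.48/28 (clear depth 28)
  add 78.234.144.0/20 -> H1 at depth 20
  add 231.0.124.64/26 -> H1 at depth 26
  Q 78.234.144.170: descend 01001110111010101001 ; hops seen [H1] ; pick H1
  add 231.0.0.0/12 -> H1 at depth 12
  del 231.0.0.0/12 (clear depth 12)
  add 0.0.0.0/0 -> H0 at depth 0
  Q 78.234.144.102: descend 01001110111010101001 ; hops seen [H0,H1] ; pick H1
  add 231.0.124.114/32 -> H1 at depth 32
  Q 78.234.144.114: descend 01001110111010101001 ; hops seen [H0,H1] ; pick H1
  Q 65.249.20.235: descend 0100 ; hops seen [H0] ; pick H0
  del 231.0.124.114/32 (clear depth 32)
  add 186.13.132.48/28 -> H0 at depth 28
  Q 186.13.132.48: descend 1011101000001101100001000011 ; hops seen [H0,H0] ; pick H0
  Q 78.234.144.29: descend 01001110111010101001 ; hops seen [H0,H1] ; pick H1
  add 231.0.124.64/26 -> H0 at depth 26
  add 78.234.156.173/32 -> H1 at depth 32
  add 230.0.0.0/7 -> H0 at depth 7
  add 78.0.0.0/8 -> H2 at depth 8
  add 186.12.0.0/15 -> H1 at depth 15

== LOOKUPS ==
["H1","H1","H1","H0","H0","H1"]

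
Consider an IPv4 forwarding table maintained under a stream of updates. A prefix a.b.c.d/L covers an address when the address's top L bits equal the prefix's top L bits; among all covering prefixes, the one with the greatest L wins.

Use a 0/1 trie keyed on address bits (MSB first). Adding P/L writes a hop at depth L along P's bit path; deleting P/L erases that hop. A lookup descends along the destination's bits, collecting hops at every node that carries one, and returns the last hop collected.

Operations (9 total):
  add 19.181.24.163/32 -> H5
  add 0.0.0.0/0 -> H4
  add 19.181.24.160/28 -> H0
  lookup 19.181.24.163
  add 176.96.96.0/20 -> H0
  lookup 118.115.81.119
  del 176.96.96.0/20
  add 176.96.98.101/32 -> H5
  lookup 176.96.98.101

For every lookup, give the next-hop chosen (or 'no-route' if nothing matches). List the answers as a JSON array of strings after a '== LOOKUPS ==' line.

Process each operation:
  + 19.181.24.163/32 (H5) depth=32
  + 0.0.0.0/0 (H4) depth=0
  + 19.181.24.160/28 (H0) depth=28
  ? 19.181.24.163  path d0:H4→d1:-→d2:-→d3:-→d4:-→d5:-→d6:-→d7:-→d8:-→d9:-→d10:-→d11:-→d12:-→d13:-→d14:-→d15:-→d16:-→d17:-→d18:-→d19:-→d20:-→d21:-→d22:-→d23:-→d24:-→d25:-→d26:-→d27:-→d28:H0→d29:-→d30:-→d31:-→d32:H5  best=H5
  + 176.96.96.0/20 (H0) depth=20
  ? 118.115.81.119  path d0:H4→d1:-  best=H4
  - 176.96.96.0/20 clear@20
  + 176.96.98.101/32 (H5) depth=32
  ? 176.96.98.101  path d0:H4→d1:-→d2:-→d3:-→d4:-→d5:-→d6:-→d7:-→d8:-→d9:-→d10:-→d11:-→d12:-→d13:-→d14:-→d15:-→d16:-→d17:-→d18:-→d19:-→d20:-→d21:-→d22:-→d23:-→d24:-→d25:-→d26:-→d27:-→d28:-→d29:-→d30:-→d31:-→d32:H5  best=H5

== LOOKUPS ==
["H5","H4","H5"]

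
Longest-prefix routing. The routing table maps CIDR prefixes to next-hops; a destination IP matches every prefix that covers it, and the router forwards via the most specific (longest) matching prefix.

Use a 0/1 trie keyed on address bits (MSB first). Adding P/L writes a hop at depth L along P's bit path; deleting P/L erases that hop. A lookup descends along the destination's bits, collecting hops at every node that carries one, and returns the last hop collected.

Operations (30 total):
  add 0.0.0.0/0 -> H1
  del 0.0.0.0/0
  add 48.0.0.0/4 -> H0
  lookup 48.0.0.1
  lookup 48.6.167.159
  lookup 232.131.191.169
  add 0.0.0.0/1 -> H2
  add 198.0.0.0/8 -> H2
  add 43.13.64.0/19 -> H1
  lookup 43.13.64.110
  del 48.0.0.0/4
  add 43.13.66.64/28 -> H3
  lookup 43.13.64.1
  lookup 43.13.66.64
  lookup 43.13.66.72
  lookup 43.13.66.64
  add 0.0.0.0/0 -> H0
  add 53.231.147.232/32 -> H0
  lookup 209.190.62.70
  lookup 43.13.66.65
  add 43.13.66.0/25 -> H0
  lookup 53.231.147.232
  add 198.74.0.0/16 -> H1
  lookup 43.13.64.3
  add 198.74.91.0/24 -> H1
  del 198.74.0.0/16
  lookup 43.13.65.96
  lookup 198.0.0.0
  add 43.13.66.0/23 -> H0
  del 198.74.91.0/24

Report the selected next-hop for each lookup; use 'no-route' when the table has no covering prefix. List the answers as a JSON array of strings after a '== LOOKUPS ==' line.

Trace:
  + 0.0.0.0/0 (H1) depth=0
  - 0.0.0.0/0 clear@0
  + 48.0.0.0/4 (H0) depth=4
  ? 48.0.0.1  path d0:-→d1:-→d2:-→d3:-→d4:H0  best=H0
  ? 48.6.167.159  path d0:-→d1:-→d2:-→d3:-→d4:H0  best=H0
  ? 232.131.191.169  path d0:-  best=no-route
  + 0.0.0.0/1 (H2) depth=1
  + 198.0.0.0/8 (H2) depth=8
  + 43.13.64.0/19 (H1) depth=19
  ? 43.13.64.110  path d0:-→d1:H2→d2:-→d3:-→d4:-→d5:-→d6:-→d7:-→d8:-→d9:-→d10:-→d11:-→d12:-→d13:-→d14:-→d15:-→d16:-→d17:-→d18:-→d19:H1  best=H1
  - 48.0.0.0/4 clear@4
  + 43.13.66.64/28 (H3) depth=28
  ? 43.13.64.1  path d0:-→d1:H2→d2:-→d3:-→d4:-→d5:-→d6:-→d7:-→d8:-→d9:-→d10:-→d11:-→d12:-→d13:-→d14:-→d15:-→d16:-→d17:-→d18:-→d19:H1→d20:-→d21:-→d22:-  best=H1
  ? 43.13.66.64  path d0:-→d1:H2→d2:-→d3:-→d4:-→d5:-→d6:-→d7:-→d8:-→d9:-→d10:-→d11:-→d12:-→d13:-→d14:-→d15:-→d16:-→d17:-→d18:-→d19:H1→d20:-→d21:-→d22:-→d23:-→d24:-→d25:-→d26:-→d27:-→d28:H3  best=H3
  ? 43.13.66.72  path d0:-→d1:H2→d2:-→d3:-→d4:-→d5:-→d6:-→d7:-→d8:-→d9:-→d10:-→d11:-→d12:-→d13:-→d14:-→d15:-→d16:-→d17:-→d18:-→d19:H1→d20:-→d21:-→d22:-→d23:-→d24:-→d25:-→d26:-→d27:-→d28:H3  best=H3
  ? 43.13.66.64  path d0:-→d1:H2→d2:-→d3:-→d4:-→d5:-→d6:-→d7:-→d8:-→d9:-→d10:-→d11:-→d12:-→d13:-→d14:-→d15:-→d16:-→d17:-→d18:-→d19:H1→d20:-→d21:-→d22:-→d23:-→d24:-→d25:-→d26:-→d27:-→d28:H3  best=H3
  + 0.0.0.0/0 (H0) depth=0
  + 53.231.147.232/32 (H0) depth=32
  ? 209.190.62.70  path d0:H0→d1:-→d2:-→d3:-  best=H0
  ? 43.13.66.65  path d0:H0→d1:H2→d2:-→d3:-→d4:-→d5:-→d6:-→d7:-→d8:-→d9:-→d10:-→d11:-→d12:-→d13:-→d14:-→d15:-→d16:-→d17:-→d18:-→d19:H1→d20:-→d21:-→d22:-→d23:-→d24:-→d25:-→d26:-→d27:-→d28:H3  best=H3
  + 43.13.66.0/25 (H0) depth=25
  ? 53.231.147.232  path d0:H0→d1:H2→d2:-→d3:-→d4:-→d5:-→d6:-→d7:-→d8:-→d9:-→d10:-→d11:-→d12:-→d13:-→d14:-→d15:-→d16:-→d17:-→d18:-→d19:-→d20:-→d21:-→d22:-→d23:-→d24:-→d25:-→d26:-→d27:-→d28:-→d29:-→d30:-→d31:-→d32:H0  best=H0
  + 198.74.0.0/16 (H1) depth=16
  ? 43.13.64.3  path d0:H0→d1:H2→d2:-→d3:-→d4:-→d5:-→d6:-→d7:-→d8:-→d9:-→d10:-→d11:-→d12:-→d13:-→d14:-→d15:-→d16:-→d17:-→d18:-→d19:H1→d20:-→d21:-→d22:-  best=H1
  + 198.74.91.0/24 (H1) depth=24
  - 198.74.0.0/16 clear@16
  ? 43.13.65.96  path d0:H0→d1:H2→d2:-→d3:-→d4:-→d5:-→d6:-→d7:-→d8:-→d9:-→d10:-→d11:-→d12:-→d13:-→d14:-→d15:-→d16:-→d17:-→d18:-→d19:H1→d20:-→d21:-→d22:-  best=H1
  ? 198.0.0.0  path d0:H0→d1:-→d2:-→d3:-→d4:-→d5:-→d6:-→d7:-→d8:H2→d9:-  best=H2
  + 43.13.66.0/23 (H0) depth=23
  - 198.74.91.0/24 clear@24

== LOOKUPS ==
["H0","H0","no-route","H1","H1","H3","H3","H3","H0","H3","H0","H1","H1","H2"]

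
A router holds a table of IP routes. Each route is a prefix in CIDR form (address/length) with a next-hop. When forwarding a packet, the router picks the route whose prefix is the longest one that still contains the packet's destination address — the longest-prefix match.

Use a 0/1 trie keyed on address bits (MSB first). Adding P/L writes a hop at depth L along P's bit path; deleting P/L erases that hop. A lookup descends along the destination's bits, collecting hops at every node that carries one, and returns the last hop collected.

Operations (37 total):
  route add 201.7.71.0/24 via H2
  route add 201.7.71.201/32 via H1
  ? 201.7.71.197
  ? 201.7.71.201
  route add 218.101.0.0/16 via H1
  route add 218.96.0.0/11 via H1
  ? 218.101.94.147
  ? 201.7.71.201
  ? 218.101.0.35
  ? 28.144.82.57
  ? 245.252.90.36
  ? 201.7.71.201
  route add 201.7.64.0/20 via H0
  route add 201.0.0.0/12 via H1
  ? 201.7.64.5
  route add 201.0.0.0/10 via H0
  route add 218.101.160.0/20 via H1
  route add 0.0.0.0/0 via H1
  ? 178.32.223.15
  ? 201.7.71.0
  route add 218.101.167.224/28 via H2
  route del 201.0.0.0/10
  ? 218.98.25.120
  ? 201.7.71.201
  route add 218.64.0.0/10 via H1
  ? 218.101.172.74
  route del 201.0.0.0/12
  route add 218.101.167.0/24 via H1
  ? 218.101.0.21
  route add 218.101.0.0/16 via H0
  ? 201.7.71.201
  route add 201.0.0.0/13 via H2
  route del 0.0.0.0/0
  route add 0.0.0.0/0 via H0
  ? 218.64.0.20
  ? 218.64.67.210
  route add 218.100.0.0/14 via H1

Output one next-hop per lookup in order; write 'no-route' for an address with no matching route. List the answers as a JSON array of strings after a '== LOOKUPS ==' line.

Process each operation:
  add 201.7.71.0/24 -> H2 at depth 24
  add 201.7.71.201/32 -> H1 at depth 32
  Q 201.7.71.197: descend 1100100100000111010001111100 ; hops seen [H2] ; pick H2
  Q 201.7.71.201: descend 11001001000001110100011111001001 ; hops seen [H2,H1] ; pick H1
  add 218.101.0.0/16 -> H1 at depth 16
  add 218.96.0.0/11 -> H1 at depth 11
  Q 218.101.94.147: descend 1101101001100101 ; hops seen [H1,H1] ; pick H1
  Q 201.7.71.201: descend 11001001000001110100011111001001 ; hops seen [H2,H1] ; pick H1
  Q 218.101.0.35: descend 1101101001100101 ; hops seen [H1,H1] ; pick H1
  Q 28.144.82.57: descend ε ; hops seen [∅] ; pick no-route
  Q 245.252.90.36: descend 11 ; hops seen [∅] ; pick no-route
  Q 201.7.71.201: descend 11001001000001110100011111001001 ; hops seen [H2,H1] ; pick H1
  add 201.7.64.0/20 -> H0 at depth 20
  add 201.0.0.0/12 -> H1 at depth 12
  Q 201.7.64.5: descend 110010010000011101000 ; hops seen [H1,H0] ; pick H0
  add 201.0.0.0/10 -> H0 at depth 10
  add 218.101.160.0/20 -> H1 at depth 20
  add 0.0.0.0/0 -> H1 at depth 0
  Q 178.32.223.15: descend 1 ; hops seen [H1] ; pick H1
  Q 201.7.71.0: descend 110010010000011101000111 ; hops seen [H1,H0,H1,H0,H2] ; pick H2
  add 218.101.167.224/28 -> H2 at depth 28
  - 201.0.0.0/10 clear@10
  Q 218.98.25.120: descend 1101101001100 ; hops seen [H1,H1] ; pick H1
  Q 201.7.71.201: descend 11001001000001110100011111001001 ; hops seen [H1,H1,H0,H2,H1] ; pick H1
  add 218.64.0.0/10 -> H1 at depth 10
  Q 218.101.172.74: descend 11011010011001011010 ; hops seen [H1,H1,H1,H1,H1] ; pick H1
  - 201.0.0.0/12 clear@12
  add 218.101.167.0/24 -> H1 at depth 24
  Q 218.101.0.21: descend 1101101001100101 ; hops seen [H1,H1,H1,H1] ; pick H1
  add 218.101.0.0/16 -> H0 at depth 16
  Q 201.7.71.201: descend 11001001000001110100011111001001 ; hops seen [H1,H0,H2,H1] ; pick H1
  add 201.0.0.0/13 -> H2 at depth 13
  - 0.0.0.0/0 clear@0
  add 0.0.0.0/0 -> H0 at depth 0
  Q 218.64.0.20: descend 1101101001 ; hops seen [H0,H1] ; pick H1
  Q 218.64.67.210: descend 1101101001 ; hops seen [H0,H1] ; pick H1
  add 218.100.0.0/14 -> H1 at depth 14

== LOOKUPS ==
["H2","H1","H1","H1","H1","no-route","no-route","H1","H0","H1","H2","H1","H1","H1","H1","H1","H1","H1"]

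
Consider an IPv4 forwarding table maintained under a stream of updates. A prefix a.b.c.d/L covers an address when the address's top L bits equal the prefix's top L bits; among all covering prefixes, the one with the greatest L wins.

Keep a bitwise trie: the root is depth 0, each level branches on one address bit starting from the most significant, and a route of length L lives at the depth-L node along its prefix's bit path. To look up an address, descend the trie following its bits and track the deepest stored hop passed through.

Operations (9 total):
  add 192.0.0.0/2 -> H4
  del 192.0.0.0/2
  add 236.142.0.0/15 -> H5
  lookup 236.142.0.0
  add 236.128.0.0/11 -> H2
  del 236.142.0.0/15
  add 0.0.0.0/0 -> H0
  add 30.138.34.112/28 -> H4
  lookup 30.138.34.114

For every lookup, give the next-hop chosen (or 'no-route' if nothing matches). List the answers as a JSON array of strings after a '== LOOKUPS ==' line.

Apply in order:
  + 192.0.0.0/2 (H4) depth=2
  del 192.0.0.0/2 (clear depth 2)
  + 236.142.0.0/15 (H5) depth=15
  ? 236.142.0.0  path d0:-→d1:-→d2:-→d3:-→d4:-→d5:-→d6:-→d7:-→d8:-→d9:-→d10:-→d11:-→d12:-→d13:-→d14:-→d15:H5  best=H5
  + 236.128.0.0/11 (H2) depth=11
  del 236.142.0.0/15 (clear depth 15)
  + 0.0.0.0/0 (H0) depth=0
  + 30.138.34.112/28 (H4) depth=28
  ? 30.138.34.114  path d0:H0→d1:-→d2:-→d3:-→d4:-→d5:-→d6:-→d7:-→d8:-→d9:-→d10:-→d11:-→d12:-→d13:-→d14:-→d15:-→d16:-→d17:-→d18:-→d19:-→d20:-→d21:-→d22:-→d23:-→d24:-→d25:-→d26:-→d27:-→d28:H4  best=H4

== LOOKUPS ==
["H5","H4"]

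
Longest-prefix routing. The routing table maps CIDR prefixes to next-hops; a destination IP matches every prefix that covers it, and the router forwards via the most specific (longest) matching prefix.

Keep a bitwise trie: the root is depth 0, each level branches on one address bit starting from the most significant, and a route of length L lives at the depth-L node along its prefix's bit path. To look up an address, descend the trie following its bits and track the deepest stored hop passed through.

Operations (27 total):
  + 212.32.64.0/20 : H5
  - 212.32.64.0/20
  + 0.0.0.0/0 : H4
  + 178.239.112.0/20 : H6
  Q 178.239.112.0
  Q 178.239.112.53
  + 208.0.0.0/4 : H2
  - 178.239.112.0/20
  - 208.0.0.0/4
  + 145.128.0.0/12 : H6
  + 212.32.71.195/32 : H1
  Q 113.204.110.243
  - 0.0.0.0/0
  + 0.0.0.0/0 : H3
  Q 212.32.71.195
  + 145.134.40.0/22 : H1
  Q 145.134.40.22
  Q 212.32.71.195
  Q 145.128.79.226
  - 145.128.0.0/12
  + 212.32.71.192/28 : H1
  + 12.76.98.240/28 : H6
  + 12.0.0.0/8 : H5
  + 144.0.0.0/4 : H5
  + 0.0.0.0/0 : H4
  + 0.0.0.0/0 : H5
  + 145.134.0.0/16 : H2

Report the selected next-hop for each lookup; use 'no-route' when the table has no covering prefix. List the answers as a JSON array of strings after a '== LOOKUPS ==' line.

Apply in order:
  add 212.32.64.0/20 -> H5 at depth 20
  - 212.32.64.0/20 clear@20
  add 0.0.0.0/0 -> H4 at depth 0
  add 178.239.112.0/20 -> H6 at depth 20
  Q 178.239.112.0: descend 10110010111011110111 ; hops seen [H4,H6] ; pick H6
  Q 178.239.112.53: descend 10110010111011110111 ; hops seen [H4,H6] ; pick H6
  add 208.0.0.0/4 -> H2 at depth 4
  - 178.239.112.0/20 clear@20
  - 208.0.0.0/4 clear@4
  add 145.128.0.0/12 -> H6 at depth 12
  add 212.32.71.195/32 -> H1 at depth 32
  Q 113.204.110.243: descend ε ; hops seen [H4] ; pick H4
  - 0.0.0.0/0 clear@0
  add 0.0.0.0/0 -> H3 at depth 0
  Q 212.32.71.195: descend 11010100001000000100011111000011 ; hops seen [H3,H1] ; pick H1
  add 145.134.40.0/22 -> H1 at depth 22
  Q 145.134.40.22: descend 1001000110000110001010 ; hops seen [H3,H6,H1] ; pick H1
  Q 212.32.71.195: descend 11010100001000000100011111000011 ; hops seen [H3,H1] ; pick H1
  Q 145.128.79.226: descend 1001000110000 ; hops seen [H3,H6] ; pick H6
  - 145.128.0.0/12 clear@12
  add 212.32.71.192/28 -> H1 at depth 28
  add 12.76.98.240/28 -> H6 at depth 28
  add 12.0.0.0/8 -> H5 at depth 8
  add 144.0.0.0/4 -> H5 at depth 4
  add 0.0.0.0/0 -> H4 at depth 0
  add 0.0.0.0/0 -> H5 at depth 0
  add 145.134.0.0/16 -> H2 at depth 16

== LOOKUPS ==
["H6","H6","H4","H1","H1","H1","H6"]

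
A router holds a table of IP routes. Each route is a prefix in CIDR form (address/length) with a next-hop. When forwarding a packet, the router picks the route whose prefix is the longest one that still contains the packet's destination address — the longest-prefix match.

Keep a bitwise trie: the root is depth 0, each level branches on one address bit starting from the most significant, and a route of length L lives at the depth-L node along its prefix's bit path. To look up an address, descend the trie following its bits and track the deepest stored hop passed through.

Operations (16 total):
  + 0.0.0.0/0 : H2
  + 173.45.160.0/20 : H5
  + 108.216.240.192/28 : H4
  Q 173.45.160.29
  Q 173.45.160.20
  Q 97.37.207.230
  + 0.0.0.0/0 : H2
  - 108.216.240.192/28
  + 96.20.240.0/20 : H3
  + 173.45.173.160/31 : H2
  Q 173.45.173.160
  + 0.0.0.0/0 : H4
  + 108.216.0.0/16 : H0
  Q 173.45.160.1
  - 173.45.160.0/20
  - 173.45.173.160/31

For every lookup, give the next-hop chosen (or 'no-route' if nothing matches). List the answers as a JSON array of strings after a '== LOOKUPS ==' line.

Apply in order:
  + 0.0.0.0/0 (H2) depth=0
  + 173.45.160.0/20 (H5) depth=20
  + 108.216.240.192/28 (H4) depth=28
  lookup 173.45.160.29: bits 10101101001011011010 walk d0:H2→d1:-→d2:-→d3:-→d4:-→d5:-→d6:-→d7:-→d8:-→d9:-→d10:-→d11:-→d12:-→d13:-→d14:-→d15:-→d16:-→d17:-→d18:-→d19:-→d20:H5 -> H5
  lookup 173.45.160.20: bits 10101101001011011010 walk d0:H2→d1:-→d2:-→d3:-→d4:-→d5:-→d6:-→d7:-→d8:-→d9:-→d10:-→d11:-→d12:-→d13:-→d14:-→d15:-→d16:-→d17:-→d18:-→d19:-→d20:H5 -> H5
  lookup 97.37.207.230: bits 0110 walk d0:H2→d1:-→d2:-→d3:-→d4:- -> H2
  + 0.0.0.0/0 (H2) depth=0
  - 108.216.240.192/28 clear@28
  + 96.20.240.0/20 (H3) depth=20
  + 173.45.173.160/31 (H2) depth=31
  lookup 173.45.173.160: bits 1010110100101101101011011010000 walk d0:H2→d1:-→d2:-→d3:-→d4:-→d5:-→d6:-→d7:-→d8:-→d9:-→d10:-→d11:-→d12:-→d13:-→d14:-→d15:-→d16:-→d17:-→d18:-→d19:-→d20:H5→d21:-→d22:-→d23:-→d24:-→d25:-→d26:-→d27:-→d28:-→d29:-→d30:-→d31:H2 -> H2
  + 0.0.0.0/0 (H4) depth=0
  + 108.216.0.0/16 (H0) depth=16
  lookup 173.45.160.1: bits 10101101001011011010 walk d0:H4→d1:-→d2:-→d3:-→d4:-→d5:-→d6:-→d7:-→d8:-→d9:-→d10:-→d11:-→d12:-→d13:-→d14:-→d15:-→d16:-→d17:-→d18:-→d19:-→d20:H5 -> H5
  - 173.45.160.0/20 clear@20
  - 173.45.173.160/31 clear@31

== LOOKUPS ==
["H5","H5","H2","H2","H5"]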